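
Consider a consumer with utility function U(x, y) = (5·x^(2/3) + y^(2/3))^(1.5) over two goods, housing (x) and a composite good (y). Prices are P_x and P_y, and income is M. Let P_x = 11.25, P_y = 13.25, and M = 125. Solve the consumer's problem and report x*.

From the CES first-order condition, 5·(y/x)^(1/3) = P_x/P_y.
Solve for the ratio: y/x = [(1/5)·P_x/P_y]^(3).
With the ratio pinned down, the budget gives x* = M/(P_x + P_y·(y/x)) and y* = (y/x)·x*.
Numerically y/x = 0.004897, so x* = 125/(11.25 + 13.25·0.004897) = 11.0474.

x* = 11.0474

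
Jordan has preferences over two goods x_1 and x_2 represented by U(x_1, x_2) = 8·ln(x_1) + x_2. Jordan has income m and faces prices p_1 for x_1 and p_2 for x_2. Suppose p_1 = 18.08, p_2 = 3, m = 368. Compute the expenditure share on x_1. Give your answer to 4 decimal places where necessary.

share on x_1 = 0.0652

MU_x_1 = 8/x_1, MU_x_2 = 1. Tangency: 8/x_1 = p_1/p_2.
So x_1*(p_1,p_2) = 8·p_2/p_1, independent of income; and x_2* = (m − 8·p_2)/p_2.
At the given prices: x_1* = 8·3/18.08 = 1.3274, and x_2* = 114.6667.
Expenditure on x_1: 18.08·1.3274 = 24; share = 0.0652.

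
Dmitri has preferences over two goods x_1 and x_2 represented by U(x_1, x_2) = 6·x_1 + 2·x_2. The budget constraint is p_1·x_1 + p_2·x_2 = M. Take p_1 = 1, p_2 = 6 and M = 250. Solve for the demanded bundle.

Perfect substitutes: compare marginal utility per dollar. 6/p_1 vs 2/p_2 → 6 vs 0.3333.
x_1 gives more utility per dollar, so spend all income on x_1: x_1* = M/p_1, x_2* = 0.
Numerically: x_1* = 250, x_2* = 0.

x_1* = 250, x_2* = 0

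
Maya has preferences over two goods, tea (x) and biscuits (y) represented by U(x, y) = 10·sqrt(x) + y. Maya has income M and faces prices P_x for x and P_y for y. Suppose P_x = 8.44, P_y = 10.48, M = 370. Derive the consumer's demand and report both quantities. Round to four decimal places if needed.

x* = 38.5459, y* = 4.2627

Solve: √x = 5·P_y/P_x, so x*(P_x,P_y) = (5·P_y/P_x)², and y* = (M − P_x·x*)/P_y.
Plugging in: x* = (5·10.48/8.44)² = 38.5459, y* = 4.2627.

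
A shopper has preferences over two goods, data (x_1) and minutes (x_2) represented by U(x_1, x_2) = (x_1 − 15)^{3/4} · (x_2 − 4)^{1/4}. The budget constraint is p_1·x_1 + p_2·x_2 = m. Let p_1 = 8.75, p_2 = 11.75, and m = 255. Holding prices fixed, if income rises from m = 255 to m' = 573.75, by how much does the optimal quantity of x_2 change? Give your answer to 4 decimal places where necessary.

MRS = 3·(x_2−4)/(x_1−15). Tangency with p_1/p_2 gives x_2−4 = (1/3)·(p_1/p_2)·(x_1−15).
Substituting into the budget: x_1* = 15 + 0.75·(m − 15·p_1 − 4·p_2)/p_1, and x_2* = 4 + 0.25·(…)/p_2.
Discretionary income = 255 − 15·8.75 − 4·11.75 = 76.75; x_2* = 4 + 0.25·76.75/11.75 = 5.633.
At m' = 573.75: x_2* = 12.4149. Change: 12.4149 − 5.633 = 6.7819.

Δx_2* = 6.7819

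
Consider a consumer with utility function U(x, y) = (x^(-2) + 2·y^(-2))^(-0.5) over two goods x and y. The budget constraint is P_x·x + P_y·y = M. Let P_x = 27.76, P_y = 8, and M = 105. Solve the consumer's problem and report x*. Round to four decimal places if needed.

x* = 2.4407

Substitute y = (y/x)·x into the budget: x* = M/(P_x + P_y·(y/x)).
Numerically y/x = 1.90745, so x* = 105/(27.76 + 8·1.90745) = 2.4407.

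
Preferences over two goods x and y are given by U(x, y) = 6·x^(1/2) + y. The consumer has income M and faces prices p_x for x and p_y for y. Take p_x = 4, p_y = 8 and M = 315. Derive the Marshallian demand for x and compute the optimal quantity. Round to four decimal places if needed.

x* = 36

Solve: √x = 3·p_y/p_x, so x*(p_x,p_y) = (3·p_y/p_x)², and y* = (M − p_x·x*)/p_y.
Plugging in: x* = (3·8/4)² = 36.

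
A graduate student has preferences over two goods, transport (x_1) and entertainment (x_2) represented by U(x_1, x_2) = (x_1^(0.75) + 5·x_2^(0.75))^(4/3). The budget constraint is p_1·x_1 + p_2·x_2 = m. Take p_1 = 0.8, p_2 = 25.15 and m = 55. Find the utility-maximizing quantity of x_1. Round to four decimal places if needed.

MRS = MU_x_1/MU_x_2 = (1/5)·(x_2/x_1)^(0.25). Set equal to p_1/p_2.
Solve for the ratio: x_2/x_1 = [5·p_1/p_2]^(4).
With the ratio pinned down, the budget gives x_1* = m/(p_1 + p_2·(x_2/x_1)) and x_2* = (x_2/x_1)·x_1*.
Numerically x_2/x_1 = 0.00064, so x_1* = 55/(0.8 + 25.15·0.00064) = 67.3943.

x_1* = 67.3943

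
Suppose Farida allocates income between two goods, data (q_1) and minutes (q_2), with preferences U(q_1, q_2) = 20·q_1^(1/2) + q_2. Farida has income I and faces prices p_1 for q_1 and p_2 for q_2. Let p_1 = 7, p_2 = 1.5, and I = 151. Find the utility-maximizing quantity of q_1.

Utility is quasi-linear in q_2; the FOC for q_1 is 10/√q_1 = p_1/p_2.
Solve: √q_1 = 10·p_2/p_1, so q_1*(p_1,p_2) = (10·p_2/p_1)², and q_2* = (I − p_1·q_1*)/p_2.
Plugging in: q_1* = (10·1.5/7)² = 4.5918.

q_1* = 4.5918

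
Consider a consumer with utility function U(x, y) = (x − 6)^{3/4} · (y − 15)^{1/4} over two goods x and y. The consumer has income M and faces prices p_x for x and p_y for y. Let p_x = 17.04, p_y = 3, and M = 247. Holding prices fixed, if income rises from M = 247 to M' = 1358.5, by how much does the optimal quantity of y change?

Δy* = 92.625

This is Cobb-Douglas in (x−6, y−15): tangency gives 0.75·p_y·(y−15) = 0.25·p_x·(x−6).
After buying the subsistence bundle (6, 15), a share 0.75 of the remaining income goes to x: x* = 6 + 0.75·(M − 6p_x − 15p_y)/p_x.
Discretionary income = 247 − 6·17.04 − 15·3 = 99.76; y* = 15 + 0.25·99.76/3 = 23.3133.
At M' = 1358.5: y* = 115.9383. Change: 115.9383 − 23.3133 = 92.625.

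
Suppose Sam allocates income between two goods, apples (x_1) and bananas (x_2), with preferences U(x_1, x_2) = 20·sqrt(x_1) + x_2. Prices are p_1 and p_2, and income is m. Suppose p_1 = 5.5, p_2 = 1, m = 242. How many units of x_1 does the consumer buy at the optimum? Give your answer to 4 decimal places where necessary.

Thus x_1* = (10·p_2/p_1)² — independent of m — with the rest of income spent on x_2.
Plugging in: x_1* = (10·1/5.5)² = 3.3058.

x_1* = 3.3058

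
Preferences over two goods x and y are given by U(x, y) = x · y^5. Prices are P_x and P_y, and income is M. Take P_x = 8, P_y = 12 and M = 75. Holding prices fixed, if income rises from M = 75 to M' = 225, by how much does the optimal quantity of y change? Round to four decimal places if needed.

Δy* = 10.4167

MU_x/MU_y = (y)/(5·x); tangency sets this equal to P_x/P_y.
Rearranging, P_y·y = 5·P_x·x. Substituting into the budget gives P_x·x·(1 + 5) = M.
Demand: x*(P_x,P_y,M) = 1/6·M/P_x and y* = 5/6·M/P_y.
At P_x=8, P_y=12, M=75: y* = 5/6·75/12 = 5.2083.
At M' = 225: y* = 15.625. Change: 15.625 − 5.2083 = 10.4167.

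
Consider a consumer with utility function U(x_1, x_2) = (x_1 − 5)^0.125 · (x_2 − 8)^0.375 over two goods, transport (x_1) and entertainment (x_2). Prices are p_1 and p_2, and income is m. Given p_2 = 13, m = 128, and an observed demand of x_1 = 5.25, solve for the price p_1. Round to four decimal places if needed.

MRS = (1/3)·(x_2−8)/(x_1−5). Tangency with p_1/p_2 gives x_2−8 = 3·(p_1/p_2)·(x_1−5).
After buying the subsistence bundle (5, 8), a share 0.25 of the remaining income goes to x_1: x_1* = 5 + 0.25·(m − 5p_1 − 8p_2)/p_1.
Set x_1* = 5.25 in the demand function and solve for p_1: p_1 = 4.

p_1 = 4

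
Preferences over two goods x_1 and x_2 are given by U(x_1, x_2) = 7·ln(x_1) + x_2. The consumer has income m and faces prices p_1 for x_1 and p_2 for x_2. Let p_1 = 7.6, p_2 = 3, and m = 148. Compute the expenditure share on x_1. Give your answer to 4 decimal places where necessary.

share on x_1 = 0.1419

At the given prices: x_1* = 7·3/7.6 = 2.7632, and x_2* = 42.3333.
Expenditure on x_1: 7.6·2.7632 = 21; share = 0.1419.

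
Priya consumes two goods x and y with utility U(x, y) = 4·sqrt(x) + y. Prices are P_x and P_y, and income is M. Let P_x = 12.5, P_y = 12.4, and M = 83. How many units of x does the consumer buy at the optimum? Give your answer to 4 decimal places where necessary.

x* = 3.9363

MU_x = 2/√x, MU_y = 1. Tangency: 2/√x = P_x/P_y.
Thus x* = (2·P_y/P_x)² — independent of M — with the rest of income spent on y.
Plugging in: x* = (2·12.4/12.5)² = 3.9363.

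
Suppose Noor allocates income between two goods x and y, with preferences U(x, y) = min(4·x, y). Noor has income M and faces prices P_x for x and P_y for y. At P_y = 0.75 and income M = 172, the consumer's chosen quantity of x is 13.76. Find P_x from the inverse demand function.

Leontief preferences: the optimum is at the kink where x/1 = y/4, i.e. y = 4·x.
Budget: P_x·x + P_y·4·x = M, so (P_x + 4·P_y)·x = M.
Demand: x*(P_x,P_y,M) = M/(P_x + 4·P_y), y* = 4·M/(P_x + 4·P_y).
Set x* = 13.76 in the demand function and solve for P_x: P_x = 9.5.

P_x = 9.5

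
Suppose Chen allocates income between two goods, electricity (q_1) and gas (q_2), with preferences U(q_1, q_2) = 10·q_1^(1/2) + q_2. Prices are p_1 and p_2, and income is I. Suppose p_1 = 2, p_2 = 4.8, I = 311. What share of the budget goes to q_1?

Set MRS = p_1/p_2: 5·q_1^(−1/2) = p_1/p_2.
Thus q_1* = (5·p_2/p_1)² — independent of I — with the rest of income spent on q_2.
Plugging in: q_1* = (5·4.8/2)² = 144, q_2* = 4.7917.
Expenditure on q_1: 2·144 = 288; share = 0.926.

share on q_1 = 0.926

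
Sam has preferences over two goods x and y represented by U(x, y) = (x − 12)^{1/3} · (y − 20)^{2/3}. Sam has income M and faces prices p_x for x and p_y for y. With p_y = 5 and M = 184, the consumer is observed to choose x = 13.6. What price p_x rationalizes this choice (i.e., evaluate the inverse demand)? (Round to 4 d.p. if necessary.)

p_x = 5

Let x' = x−12, y' = y−20. MRS = (1/2)·y'/x' = p_x/p_y.
After buying the subsistence bundle (12, 20), a share 1/3 of the remaining income goes to x: x* = 12 + 1/3·(M − 12p_x − 20p_y)/p_x.
Set x* = 13.6 in the demand function and solve for p_x: p_x = 5.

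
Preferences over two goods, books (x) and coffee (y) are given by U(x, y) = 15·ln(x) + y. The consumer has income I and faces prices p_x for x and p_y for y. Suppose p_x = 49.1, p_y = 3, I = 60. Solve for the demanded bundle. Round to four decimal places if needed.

x* = 0.9165, y* = 5

MU_x = 15/x, MU_y = 1. Tangency: 15/x = p_x/p_y.
So x*(p_x,p_y) = 15·p_y/p_x, independent of income; and y* = (I − 15·p_y)/p_y.
At the given prices: x* = 15·3/49.1 = 0.9165, and y* = 5.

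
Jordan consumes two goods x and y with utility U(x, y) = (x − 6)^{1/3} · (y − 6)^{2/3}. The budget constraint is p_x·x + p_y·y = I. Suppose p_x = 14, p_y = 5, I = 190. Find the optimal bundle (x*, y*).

Let x' = x−6, y' = y−6. MRS = (1/2)·y'/x' = p_x/p_y.
Substituting into the budget: x* = 6 + 1/3·(I − 6·p_x − 6·p_y)/p_x, and y* = 6 + 2/3·(…)/p_y.
Discretionary income = 190 − 6·14 − 6·5 = 76; x* = 6 + 1/3·76/14 = 7.8095; y* = 6 + 2/3·76/5 = 16.1333.

x* = 7.8095, y* = 16.1333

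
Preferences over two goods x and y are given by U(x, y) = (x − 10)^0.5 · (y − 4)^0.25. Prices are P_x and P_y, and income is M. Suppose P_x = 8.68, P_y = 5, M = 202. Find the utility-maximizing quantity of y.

y* = 10.3467

Let x' = x−10, y' = y−4. MRS = 2·y'/x' = P_x/P_y.
After buying the subsistence bundle (10, 4), a share 2/3 of the remaining income goes to x: x* = 10 + 2/3·(M − 10P_x − 4P_y)/P_x.
Discretionary income = 202 − 10·8.68 − 4·5 = 95.2; y* = 4 + 1/3·95.2/5 = 10.3467.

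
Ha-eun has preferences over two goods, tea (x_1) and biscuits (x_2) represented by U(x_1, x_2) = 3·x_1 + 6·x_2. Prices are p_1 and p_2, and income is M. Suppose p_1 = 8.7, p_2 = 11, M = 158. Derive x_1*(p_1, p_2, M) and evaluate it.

x_1* = 0

Perfect substitutes: compare marginal utility per dollar. 3/p_1 vs 6/p_2 → 0.3448 vs 0.5455.
x_2 gives more utility per dollar, so spend all income on x_2: x_2* = M/p_2, x_1* = 0.
Numerically: x_1* = 0, x_2* = 14.3636.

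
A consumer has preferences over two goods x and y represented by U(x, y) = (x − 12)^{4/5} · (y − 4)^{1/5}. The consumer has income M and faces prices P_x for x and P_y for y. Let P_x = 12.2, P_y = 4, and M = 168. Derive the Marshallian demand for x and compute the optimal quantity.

This is Cobb-Douglas in (x−12, y−4): tangency gives 0.8·P_y·(y−4) = 0.2·P_x·(x−12).
Substituting into the budget: x* = 12 + 0.8·(M − 12·P_x − 4·P_y)/P_x, and y* = 4 + 0.2·(…)/P_y.
Discretionary income = 168 − 12·12.2 − 4·4 = 5.6; x* = 12 + 0.8·5.6/12.2 = 12.3672.

x* = 12.3672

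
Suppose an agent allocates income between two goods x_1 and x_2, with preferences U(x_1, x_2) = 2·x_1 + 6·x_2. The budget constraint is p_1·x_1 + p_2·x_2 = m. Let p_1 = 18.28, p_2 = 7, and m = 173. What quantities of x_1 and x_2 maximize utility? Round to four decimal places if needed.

x_1* = 0, x_2* = 24.7143

Perfect substitutes: compare marginal utility per dollar. 2/p_1 vs 6/p_2 → 0.1094 vs 0.8571.
x_2 gives more utility per dollar, so spend all income on x_2: x_2* = m/p_2, x_1* = 0.
Numerically: x_1* = 0, x_2* = 24.7143.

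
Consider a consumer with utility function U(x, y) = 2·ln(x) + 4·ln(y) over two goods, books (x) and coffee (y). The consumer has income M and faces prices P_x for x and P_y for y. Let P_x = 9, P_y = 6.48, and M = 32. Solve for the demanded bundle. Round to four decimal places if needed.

x* = 1.1852, y* = 3.2922

MU_x/MU_y = (2·y)/(4·x); tangency sets this equal to P_x/P_y.
So 2·P_y·y = 4·P_x·x; combined with the budget, a share 1/3 of income goes to x.
Demand: x*(P_x,P_y,M) = 1/3·M/P_x and y* = 2/3·M/P_y.
At P_x=9, P_y=6.48, M=32: x* = 1/3·32/9 = 1.1852, y* = 3.2922.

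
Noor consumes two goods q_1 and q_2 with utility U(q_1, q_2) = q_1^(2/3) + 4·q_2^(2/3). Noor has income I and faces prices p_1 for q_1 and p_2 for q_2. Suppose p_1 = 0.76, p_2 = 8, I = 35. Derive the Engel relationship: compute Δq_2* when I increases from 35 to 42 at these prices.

Δq_2* = 0.3204

MRS = MU_q_1/MU_q_2 = (1/4)·(q_2/q_1)^(1/3). Set equal to p_1/p_2.
Hence q_2/q_1 = (4·p_1/p_2)^(1/(1/3)), i.e. raised to the 3 power.
With the ratio pinned down, the budget gives q_1* = I/(p_1 + p_2·(q_2/q_1)) and q_2* = (q_2/q_1)·q_1*.
Numerically q_2/q_1 = 0.054872, so q_1* = 35/(0.76 + 8·0.054872) = 29.1916 and q_2* = 0.054872·29.1916 = 1.6018.
At I' = 42: q_2* = 1.9222. Change: 1.9222 − 1.6018 = 0.3204.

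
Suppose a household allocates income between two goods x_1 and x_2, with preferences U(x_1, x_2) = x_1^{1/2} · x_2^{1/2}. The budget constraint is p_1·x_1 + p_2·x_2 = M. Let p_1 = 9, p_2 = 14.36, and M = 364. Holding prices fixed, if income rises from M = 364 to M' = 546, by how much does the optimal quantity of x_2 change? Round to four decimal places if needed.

Δx_2* = 6.337

The MRS is x_2/x_1. Set MRS = p_1/p_2.
So 0.5·p_2·x_2 = 0.5·p_1·x_1; combined with the budget, a share 0.5 of income goes to x_1.
Demand: x_1*(p_1,p_2,M) = 0.5·M/p_1 and x_2* = 0.5·M/p_2.
At p_1=9, p_2=14.36, M=364: x_2* = 0.5·364/14.36 = 12.6741.
At M' = 546: x_2* = 19.0111. Change: 19.0111 − 12.6741 = 6.337.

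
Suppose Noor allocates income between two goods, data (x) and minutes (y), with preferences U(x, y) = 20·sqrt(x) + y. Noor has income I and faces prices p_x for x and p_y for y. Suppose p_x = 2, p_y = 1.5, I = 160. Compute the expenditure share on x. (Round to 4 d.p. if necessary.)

share on x = 0.7031

Set MRS = p_x/p_y: 10·x^(−1/2) = p_x/p_y.
Solve: √x = 10·p_y/p_x, so x*(p_x,p_y) = (10·p_y/p_x)², and y* = (I − p_x·x*)/p_y.
Plugging in: x* = (10·1.5/2)² = 56.25, y* = 31.6667.
Expenditure on x: 2·56.25 = 112.5; share = 0.7031.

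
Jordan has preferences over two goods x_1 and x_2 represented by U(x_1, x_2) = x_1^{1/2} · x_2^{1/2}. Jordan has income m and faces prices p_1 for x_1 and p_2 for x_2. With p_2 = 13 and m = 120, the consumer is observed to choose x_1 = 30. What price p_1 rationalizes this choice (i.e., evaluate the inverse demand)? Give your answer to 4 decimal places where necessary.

p_1 = 2

MU_x_1/MU_x_2 = (0.5·x_2)/(0.5·x_1); tangency sets this equal to p_1/p_2.
So 0.5·p_2·x_2 = 0.5·p_1·x_1; combined with the budget, a share 0.5 of income goes to x_1.
Demand: x_1*(p_1,p_2,m) = 0.5·m/p_1 and x_2* = 0.5·m/p_2.
Set x_1* = 30 in the demand function and solve for p_1: p_1 = 2.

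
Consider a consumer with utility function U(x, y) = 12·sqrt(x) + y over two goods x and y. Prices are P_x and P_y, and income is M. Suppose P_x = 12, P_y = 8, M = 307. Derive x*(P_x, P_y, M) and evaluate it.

Solve: √x = 6·P_y/P_x, so x*(P_x,P_y) = (6·P_y/P_x)², and y* = (M − P_x·x*)/P_y.
Plugging in: x* = (6·8/12)² = 16.

x* = 16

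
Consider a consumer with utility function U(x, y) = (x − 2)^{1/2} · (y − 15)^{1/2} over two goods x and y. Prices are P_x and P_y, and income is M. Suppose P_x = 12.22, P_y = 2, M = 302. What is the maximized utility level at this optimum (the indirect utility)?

V = 25.038

This is Cobb-Douglas in (x−2, y−15): tangency gives 0.5·P_y·(y−15) = 0.5·P_x·(x−2).
Substituting into the budget: x* = 2 + 0.5·(M − 2·P_x − 15·P_y)/P_x, and y* = 15 + 0.5·(…)/P_y.
Discretionary income = 302 − 2·12.22 − 15·2 = 247.56; x* = 2 + 0.5·247.56/12.22 = 12.1293; y* = 15 + 0.5·247.56/2 = 76.89.
Utility at the optimum: U(12.1293, 76.89) = 25.038.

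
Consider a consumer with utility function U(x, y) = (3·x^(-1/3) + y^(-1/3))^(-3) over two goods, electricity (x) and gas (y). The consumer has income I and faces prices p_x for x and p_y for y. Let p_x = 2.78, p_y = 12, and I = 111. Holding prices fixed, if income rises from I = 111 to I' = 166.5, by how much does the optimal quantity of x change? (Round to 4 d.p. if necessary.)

Δx* = 12.2304

MU_x ∝ 3·x^(-4/3), MU_y ∝ y^(-4/3), so MRS = 3·(y/x)^(4/3) = p_x/p_y.
Solve for the ratio: y/x = [(1/3)·p_x/p_y]^(0.75).
With the ratio pinned down, the budget gives x* = I/(p_x + p_y·(y/x)) and y* = (y/x)·x*.
Numerically y/x = 0.14649, so x* = 111/(2.78 + 12·0.14649) = 24.4608.
At I' = 166.5: x* = 36.6912. Change: 36.6912 − 24.4608 = 12.2304.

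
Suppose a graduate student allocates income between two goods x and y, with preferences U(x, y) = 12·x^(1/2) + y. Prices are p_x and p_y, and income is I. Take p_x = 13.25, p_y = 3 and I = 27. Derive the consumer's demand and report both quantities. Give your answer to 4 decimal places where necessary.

Set MRS = p_x/p_y: 6·x^(−1/2) = p_x/p_y.
Solve: √x = 6·p_y/p_x, so x*(p_x,p_y) = (6·p_y/p_x)², and y* = (I − p_x·x*)/p_y.
Plugging in: x* = (6·3/13.25)² = 1.8455, y* = 0.8491.

x* = 1.8455, y* = 0.8491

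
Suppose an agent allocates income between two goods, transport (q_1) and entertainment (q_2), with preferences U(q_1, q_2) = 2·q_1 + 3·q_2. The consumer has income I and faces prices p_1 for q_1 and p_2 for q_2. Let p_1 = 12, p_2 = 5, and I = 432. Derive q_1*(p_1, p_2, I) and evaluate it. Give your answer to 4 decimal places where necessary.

q_1* = 0

Perfect substitutes: compare marginal utility per dollar. 2/p_1 vs 3/p_2 → 0.1667 vs 0.6.
q_2 gives more utility per dollar, so spend all income on q_2: q_2* = I/p_2, q_1* = 0.
Numerically: q_1* = 0, q_2* = 86.4.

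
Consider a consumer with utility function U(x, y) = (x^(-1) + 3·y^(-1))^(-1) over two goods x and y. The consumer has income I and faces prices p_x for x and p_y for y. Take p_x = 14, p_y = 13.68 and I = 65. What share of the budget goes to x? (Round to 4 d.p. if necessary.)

share on x = 0.3687

MRS = MU_x/MU_y = (1/3)·(y/x)^(2). Set equal to p_x/p_y.
Hence y/x = (3·p_x/p_y)^(1/(2)), i.e. raised to the 0.5 power.
With the ratio pinned down, the budget gives x* = I/(p_x + p_y·(y/x)) and y* = (y/x)·x*.
Numerically y/x = 1.752192, so x* = 65/(14 + 13.68·1.752192) = 1.7119 and y* = 1.752192·1.7119 = 2.9995.
Expenditure on x: 14·1.7119 = 23.9663; share = 0.3687.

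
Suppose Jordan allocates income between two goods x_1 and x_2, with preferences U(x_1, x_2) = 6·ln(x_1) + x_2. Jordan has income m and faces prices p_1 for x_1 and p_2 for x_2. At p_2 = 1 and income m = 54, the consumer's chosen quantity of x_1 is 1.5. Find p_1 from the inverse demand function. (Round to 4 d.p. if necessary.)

p_1 = 4

Set MRS = p_1/p_2: (6/x_1)/1 = p_1/p_2.
So x_1*(p_1,p_2) = 6·p_2/p_1, independent of income; and x_2* = (m − 6·p_2)/p_2.
Set x_1* = 1.5 in the demand function and solve for p_1: p_1 = 4.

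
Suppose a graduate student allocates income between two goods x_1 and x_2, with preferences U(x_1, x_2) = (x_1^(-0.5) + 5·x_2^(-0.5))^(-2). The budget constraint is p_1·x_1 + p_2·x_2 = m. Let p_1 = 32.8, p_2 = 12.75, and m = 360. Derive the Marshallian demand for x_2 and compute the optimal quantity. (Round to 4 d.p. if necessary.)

x_2* = 19.2259

MRS = MU_x_1/MU_x_2 = (1/5)·(x_2/x_1)^(1.5). Set equal to p_1/p_2.
Solve for the ratio: x_2/x_1 = [5·p_1/p_2]^(2/3).
Substitute x_2 = (x_2/x_1)·x_1 into the budget: x_1* = m/(p_1 + p_2·(x_2/x_1)).
Numerically x_2/x_1 = 5.489791, so x_1* = 360/(32.8 + 12.75·5.489791) = 3.5021 and x_2* = 5.489791·3.5021 = 19.2259.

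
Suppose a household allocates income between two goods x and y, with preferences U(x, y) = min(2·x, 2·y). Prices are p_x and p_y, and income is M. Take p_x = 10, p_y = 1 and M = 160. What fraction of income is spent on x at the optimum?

Demand: x*(p_x,p_y,M) = 2·M/(2·p_x + 2·p_y), y* = 2·M/(2·p_x + 2·p_y).
Here 2·10 + 2·1 = 22, giving x* = 14.5455 and y* = 14.5455.
Expenditure on x: 10·14.5455 = 145.4545; share = 0.9091.

share on x = 0.9091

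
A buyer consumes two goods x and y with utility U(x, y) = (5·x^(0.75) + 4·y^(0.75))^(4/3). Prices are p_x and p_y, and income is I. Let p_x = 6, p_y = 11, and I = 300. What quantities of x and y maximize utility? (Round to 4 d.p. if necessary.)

x* = 46.8836, y* = 1.6999

MU_x ∝ 5·x^(-0.25), MU_y ∝ 4·y^(-0.25), so MRS = (5/4)·(y/x)^(0.25) = p_x/p_y.
Solve for the ratio: y/x = [(4/5)·p_x/p_y]^(4).
Substitute y = (y/x)·x into the budget: x* = I/(p_x + p_y·(y/x)).
Numerically y/x = 0.036257, so x* = 300/(6 + 11·0.036257) = 46.8836 and y* = 0.036257·46.8836 = 1.6999.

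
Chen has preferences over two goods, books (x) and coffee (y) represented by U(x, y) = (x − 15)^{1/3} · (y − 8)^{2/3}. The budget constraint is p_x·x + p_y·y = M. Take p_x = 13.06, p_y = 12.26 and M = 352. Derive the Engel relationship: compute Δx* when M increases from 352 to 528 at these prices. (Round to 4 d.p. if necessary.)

MRS = (1/2)·(y−8)/(x−15). Tangency with p_x/p_y gives y−8 = 2·(p_x/p_y)·(x−15).
After buying the subsistence bundle (15, 8), a share 1/3 of the remaining income goes to x: x* = 15 + 1/3·(M − 15p_x − 8p_y)/p_x.
Discretionary income = 352 − 15·13.06 − 8·12.26 = 58.02; x* = 15 + 1/3·58.02/13.06 = 16.4809.
At M' = 528: x* = 20.9729. Change: 20.9729 − 16.4809 = 4.4921.

Δx* = 4.4921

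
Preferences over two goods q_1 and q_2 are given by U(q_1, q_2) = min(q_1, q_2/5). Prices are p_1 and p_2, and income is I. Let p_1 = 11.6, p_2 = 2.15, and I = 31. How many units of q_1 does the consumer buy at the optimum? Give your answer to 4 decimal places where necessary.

Demand: q_1*(p_1,p_2,I) = I/(p_1 + 5·p_2), q_2* = 5·I/(p_1 + 5·p_2).
Here 11.6 + 5·2.15 = 22.35, giving q_1* = 1.387.

q_1* = 1.387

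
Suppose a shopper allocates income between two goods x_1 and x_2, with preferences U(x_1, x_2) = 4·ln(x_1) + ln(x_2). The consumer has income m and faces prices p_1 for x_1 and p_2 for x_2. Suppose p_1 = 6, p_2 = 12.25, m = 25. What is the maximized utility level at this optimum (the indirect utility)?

V = 3.9198

MU_x_1/MU_x_2 = (4·x_2)/(x_1); tangency sets this equal to p_1/p_2.
So 4·p_2·x_2 = p_1·x_1; combined with the budget, a share 0.8 of income goes to x_1.
Demand: x_1*(p_1,p_2,m) = 0.8·m/p_1 and x_2* = 0.2·m/p_2.
At p_1=6, p_2=12.25, m=25: x_1* = 0.8·25/6 = 3.3333, x_2* = 0.4082.
Utility at the optimum: U(3.3333, 0.4082) = 3.9198.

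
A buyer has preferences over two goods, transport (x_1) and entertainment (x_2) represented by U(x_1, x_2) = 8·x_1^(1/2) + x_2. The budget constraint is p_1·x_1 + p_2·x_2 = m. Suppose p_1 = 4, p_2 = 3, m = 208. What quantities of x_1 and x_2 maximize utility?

MU_x_1 = 4/√x_1, MU_x_2 = 1. Tangency: 4/√x_1 = p_1/p_2.
Thus x_1* = (4·p_2/p_1)² — independent of m — with the rest of income spent on x_2.
Plugging in: x_1* = (4·3/4)² = 9, x_2* = 57.3333.

x_1* = 9, x_2* = 57.3333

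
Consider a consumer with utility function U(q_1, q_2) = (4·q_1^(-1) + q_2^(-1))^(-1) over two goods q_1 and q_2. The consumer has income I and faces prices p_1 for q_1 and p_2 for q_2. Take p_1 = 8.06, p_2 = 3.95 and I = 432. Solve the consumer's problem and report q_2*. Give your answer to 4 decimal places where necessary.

From the CES first-order condition, 4·(q_2/q_1)^(2) = p_1/p_2.
Hence q_2/q_1 = ((1/4)·p_1/p_2)^(1/(2)), i.e. raised to the 0.5 power.
Substitute q_2 = (q_2/q_1)·q_1 into the budget: q_1* = I/(p_1 + p_2·(q_2/q_1)).
Numerically q_2/q_1 = 0.714231, so q_1* = 432/(8.06 + 3.95·0.714231) = 39.7015 and q_2* = 0.714231·39.7015 = 28.356.

q_2* = 28.356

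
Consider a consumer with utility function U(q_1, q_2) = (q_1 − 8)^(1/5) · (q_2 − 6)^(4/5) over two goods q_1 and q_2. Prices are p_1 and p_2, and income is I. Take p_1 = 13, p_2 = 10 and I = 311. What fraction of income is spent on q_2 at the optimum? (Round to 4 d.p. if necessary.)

share on q_2 = 0.5711

Let q_1' = q_1−8, q_2' = q_2−6. MRS = (1/4)·q_2'/q_1' = p_1/p_2.
Substituting into the budget: q_1* = 8 + 0.2·(I − 8·p_1 − 6·p_2)/p_1, and q_2* = 6 + 0.8·(…)/p_2.
Discretionary income = 311 − 8·13 − 6·10 = 147; q_1* = 8 + 0.2·147/13 = 10.2615; q_2* = 6 + 0.8·147/10 = 17.76.
Expenditure on q_2: 10·17.76 = 177.6; share = 0.5711.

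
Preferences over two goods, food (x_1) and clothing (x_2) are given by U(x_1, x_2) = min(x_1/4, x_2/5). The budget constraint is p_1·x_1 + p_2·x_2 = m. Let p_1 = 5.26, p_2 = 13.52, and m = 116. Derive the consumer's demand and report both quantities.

With perfect complements, no substitution: consume in ratio x_1:x_2 = 4:5.
Budget: p_1·x_1 + p_2·(5/4)·x_1 = m, so (4·p_1 + 5·p_2)·x_1 = 4·m.
Demand: x_1*(p_1,p_2,m) = 4·m/(4·p_1 + 5·p_2), x_2* = 5·m/(4·p_1 + 5·p_2).
Here 4·5.26 + 5·13.52 = 88.64, giving x_1* = 5.2347 and x_2* = 6.5433.

x_1* = 5.2347, x_2* = 6.5433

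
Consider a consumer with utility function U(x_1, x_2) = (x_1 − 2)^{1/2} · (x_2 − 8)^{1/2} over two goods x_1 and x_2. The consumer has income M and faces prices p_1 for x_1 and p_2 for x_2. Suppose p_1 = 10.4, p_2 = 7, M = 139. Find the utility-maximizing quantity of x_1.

x_1* = 4.9904

MRS = (x_2−8)/(x_1−2). Tangency with p_1/p_2 gives x_2−8 = (p_1/p_2)·(x_1−2).
Substituting into the budget: x_1* = 2 + 0.5·(M − 2·p_1 − 8·p_2)/p_1, and x_2* = 8 + 0.5·(…)/p_2.
Discretionary income = 139 − 2·10.4 − 8·7 = 62.2; x_1* = 2 + 0.5·62.2/10.4 = 4.9904.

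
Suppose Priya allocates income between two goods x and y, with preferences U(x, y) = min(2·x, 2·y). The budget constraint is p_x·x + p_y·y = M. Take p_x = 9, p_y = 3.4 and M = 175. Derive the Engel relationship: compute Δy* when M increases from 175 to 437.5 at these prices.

Demand: x*(p_x,p_y,M) = 2·M/(2·p_x + 2·p_y), y* = 2·M/(2·p_x + 2·p_y).
Here 2·9 + 2·3.4 = 24.8, giving y* = 14.1129.
At M' = 437.5: y* = 35.2823. Change: 35.2823 − 14.1129 = 21.1694.

Δy* = 21.1694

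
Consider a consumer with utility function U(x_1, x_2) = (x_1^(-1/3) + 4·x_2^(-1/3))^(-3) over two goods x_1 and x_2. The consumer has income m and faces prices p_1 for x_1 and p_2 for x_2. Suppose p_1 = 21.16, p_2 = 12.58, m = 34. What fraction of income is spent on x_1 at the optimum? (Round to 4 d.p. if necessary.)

share on x_1 = 0.2871

MU_x_1 ∝ x_1^(-4/3), MU_x_2 ∝ 4·x_2^(-4/3), so MRS = (1/4)·(x_2/x_1)^(4/3) = p_1/p_2.
Solve for the ratio: x_2/x_1 = [4·p_1/p_2]^(0.75).
With the ratio pinned down, the budget gives x_1* = m/(p_1 + p_2·(x_2/x_1)) and x_2* = (x_2/x_1)·x_1*.
Numerically x_2/x_1 = 4.177546, so x_1* = 34/(21.16 + 12.58·4.177546) = 0.4612 and x_2* = 4.177546·0.4612 = 1.9269.
Expenditure on x_1: 21.16·0.4612 = 9.7599; share = 0.2871.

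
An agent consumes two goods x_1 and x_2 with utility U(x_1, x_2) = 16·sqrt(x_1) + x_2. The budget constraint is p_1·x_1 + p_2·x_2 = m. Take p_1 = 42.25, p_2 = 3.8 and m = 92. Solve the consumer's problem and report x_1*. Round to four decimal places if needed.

x_1* = 0.5177

Utility is quasi-linear in x_2; the FOC for x_1 is 8/√x_1 = p_1/p_2.
Thus x_1* = (8·p_2/p_1)² — independent of m — with the rest of income spent on x_2.
Plugging in: x_1* = (8·3.8/42.25)² = 0.5177.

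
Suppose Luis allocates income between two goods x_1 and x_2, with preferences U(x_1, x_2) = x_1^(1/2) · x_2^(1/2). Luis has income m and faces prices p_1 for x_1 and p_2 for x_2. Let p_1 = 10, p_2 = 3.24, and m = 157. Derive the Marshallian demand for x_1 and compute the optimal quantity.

x_1* = 7.85

Tangency: MRS = x_2/x_1 = p_1/p_2.
Rearranging, p_2·x_2 = p_1·x_1. Substituting into the budget gives p_1·x_1·(1 + 1) = m.
Demand: x_1*(p_1,p_2,m) = 0.5·m/p_1 and x_2* = 0.5·m/p_2.
At p_1=10, p_2=3.24, m=157: x_1* = 0.5·157/10 = 7.85.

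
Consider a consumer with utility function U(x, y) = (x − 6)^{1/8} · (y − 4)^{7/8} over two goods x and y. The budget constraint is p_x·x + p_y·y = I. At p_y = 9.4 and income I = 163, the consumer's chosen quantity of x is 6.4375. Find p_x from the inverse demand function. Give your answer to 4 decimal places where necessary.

p_x = 13.2

MRS = (1/7)·(y−4)/(x−6). Tangency with p_x/p_y gives y−4 = 7·(p_x/p_y)·(x−6).
After buying the subsistence bundle (6, 4), a share 0.125 of the remaining income goes to x: x* = 6 + 0.125·(I − 6p_x − 4p_y)/p_x.
Set x* = 6.4375 in the demand function and solve for p_x: p_x = 13.2.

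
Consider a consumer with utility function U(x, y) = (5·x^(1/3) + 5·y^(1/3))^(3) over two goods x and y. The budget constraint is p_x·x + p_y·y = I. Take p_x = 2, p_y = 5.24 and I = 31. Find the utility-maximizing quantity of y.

With the ratio pinned down, the budget gives x* = I/(p_x + p_y·(y/x)) and y* = (y/x)·x*.
Numerically y/x = 0.235802, so x* = 31/(2 + 5.24·0.235802) = 9.5809 and y* = 0.235802·9.5809 = 2.2592.

y* = 2.2592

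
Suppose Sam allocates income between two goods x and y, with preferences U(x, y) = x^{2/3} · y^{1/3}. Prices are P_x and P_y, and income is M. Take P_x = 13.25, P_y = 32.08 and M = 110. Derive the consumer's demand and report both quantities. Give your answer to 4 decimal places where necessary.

x* = 5.5346, y* = 1.143

MU_x/MU_y = (2/3·y)/(1/3·x); tangency sets this equal to P_x/P_y.
So 2/3·P_y·y = 1/3·P_x·x; combined with the budget, a share 2/3 of income goes to x.
Demand: x*(P_x,P_y,M) = 2/3·M/P_x and y* = 1/3·M/P_y.
At P_x=13.25, P_y=32.08, M=110: x* = 2/3·110/13.25 = 5.5346, y* = 1.143.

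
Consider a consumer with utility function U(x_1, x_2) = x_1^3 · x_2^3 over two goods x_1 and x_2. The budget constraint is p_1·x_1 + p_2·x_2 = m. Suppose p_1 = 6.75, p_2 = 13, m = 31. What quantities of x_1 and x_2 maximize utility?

x_1* = 2.2963, x_2* = 1.1923

Tangency: MRS = x_2/x_1 = p_1/p_2.
Rearranging, p_2·x_2 = p_1·x_1. Substituting into the budget gives p_1·x_1·(1 + 1) = m.
Demand: x_1*(p_1,p_2,m) = 0.5·m/p_1 and x_2* = 0.5·m/p_2.
At p_1=6.75, p_2=13, m=31: x_1* = 0.5·31/6.75 = 2.2963, x_2* = 1.1923.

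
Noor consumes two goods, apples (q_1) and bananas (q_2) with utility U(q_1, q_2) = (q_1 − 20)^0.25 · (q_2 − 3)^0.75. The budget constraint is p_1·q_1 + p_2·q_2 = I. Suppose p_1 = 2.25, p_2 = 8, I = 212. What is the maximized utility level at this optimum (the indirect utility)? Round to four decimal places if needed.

V = 13.9879

MRS = (1/3)·(q_2−3)/(q_1−20). Tangency with p_1/p_2 gives q_2−3 = 3·(p_1/p_2)·(q_1−20).
Substituting into the budget: q_1* = 20 + 0.25·(I − 20·p_1 − 3·p_2)/p_1, and q_2* = 3 + 0.75·(…)/p_2.
Discretionary income = 212 − 20·2.25 − 3·8 = 143; q_1* = 20 + 0.25·143/2.25 = 35.8889; q_2* = 3 + 0.75·143/8 = 16.4062.
Utility at the optimum: U(35.8889, 16.4062) = 13.9879.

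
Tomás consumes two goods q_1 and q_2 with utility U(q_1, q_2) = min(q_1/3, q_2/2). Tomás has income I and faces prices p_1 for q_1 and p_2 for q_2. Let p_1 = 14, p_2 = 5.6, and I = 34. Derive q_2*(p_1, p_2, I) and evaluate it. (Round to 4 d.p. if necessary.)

With perfect complements, no substitution: consume in ratio q_1:q_2 = 3:2.
Budget: p_1·q_1 + p_2·(2/3)·q_1 = I, so (3·p_1 + 2·p_2)·q_1 = 3·I.
Demand: q_1*(p_1,p_2,I) = 3·I/(3·p_1 + 2·p_2), q_2* = 2·I/(3·p_1 + 2·p_2).
Here 3·14 + 2·5.6 = 53.2, giving q_2* = 1.2782.

q_2* = 1.2782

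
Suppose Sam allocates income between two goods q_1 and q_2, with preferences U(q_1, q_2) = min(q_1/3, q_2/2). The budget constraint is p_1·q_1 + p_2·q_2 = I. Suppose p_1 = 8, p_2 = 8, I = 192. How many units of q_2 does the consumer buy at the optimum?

q_2* = 9.6

Leontief preferences: the optimum is at the kink where q_1/3 = q_2/2, i.e. q_2 = (2/3)·q_1.
Budget: p_1·q_1 + p_2·(2/3)·q_1 = I, so (3·p_1 + 2·p_2)·q_1 = 3·I.
Demand: q_1*(p_1,p_2,I) = 3·I/(3·p_1 + 2·p_2), q_2* = 2·I/(3·p_1 + 2·p_2).
Here 3·8 + 2·8 = 40, giving q_2* = 9.6.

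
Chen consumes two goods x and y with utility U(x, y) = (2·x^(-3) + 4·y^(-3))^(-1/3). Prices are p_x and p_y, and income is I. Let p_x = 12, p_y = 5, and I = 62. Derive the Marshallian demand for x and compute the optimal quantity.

x* = 3.1957

With the ratio pinned down, the budget gives x* = I/(p_x + p_y·(y/x)) and y* = (y/x)·x*.
Numerically y/x = 1.480166, so x* = 62/(12 + 5·1.480166) = 3.1957.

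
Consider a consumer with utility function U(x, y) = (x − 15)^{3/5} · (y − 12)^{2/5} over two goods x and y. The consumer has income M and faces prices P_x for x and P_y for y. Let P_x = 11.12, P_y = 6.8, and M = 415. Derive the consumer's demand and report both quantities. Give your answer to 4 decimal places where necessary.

x* = 23.9892, y* = 21.8

Let x' = x−15, y' = y−12. MRS = (3/2)·y'/x' = P_x/P_y.
Substituting into the budget: x* = 15 + 0.6·(M − 15·P_x − 12·P_y)/P_x, and y* = 12 + 0.4·(…)/P_y.
Discretionary income = 415 − 15·11.12 − 12·6.8 = 166.6; x* = 15 + 0.6·166.6/11.12 = 23.9892; y* = 12 + 0.4·166.6/6.8 = 21.8.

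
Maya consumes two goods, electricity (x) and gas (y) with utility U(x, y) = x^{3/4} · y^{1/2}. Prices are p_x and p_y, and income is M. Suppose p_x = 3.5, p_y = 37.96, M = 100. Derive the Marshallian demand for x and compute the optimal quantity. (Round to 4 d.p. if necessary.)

x* = 17.1429

MU_x/MU_y = (0.75·y)/(0.5·x); tangency sets this equal to p_x/p_y.
So 0.75·p_y·y = 0.5·p_x·x; combined with the budget, a share 0.6 of income goes to x.
Demand: x*(p_x,p_y,M) = 0.6·M/p_x and y* = 0.4·M/p_y.
At p_x=3.5, p_y=37.96, M=100: x* = 0.6·100/3.5 = 17.1429.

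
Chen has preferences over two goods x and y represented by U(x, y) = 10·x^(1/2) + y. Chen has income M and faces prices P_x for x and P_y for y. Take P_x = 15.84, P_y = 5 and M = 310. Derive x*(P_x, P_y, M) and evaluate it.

MU_x = 5/√x, MU_y = 1. Tangency: 5/√x = P_x/P_y.
Solve: √x = 5·P_y/P_x, so x*(P_x,P_y) = (5·P_y/P_x)², and y* = (M − P_x·x*)/P_y.
Plugging in: x* = (5·5/15.84)² = 2.491.

x* = 2.491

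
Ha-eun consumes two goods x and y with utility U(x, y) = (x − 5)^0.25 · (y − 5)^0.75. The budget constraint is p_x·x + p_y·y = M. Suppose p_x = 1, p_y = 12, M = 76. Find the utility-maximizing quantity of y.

This is Cobb-Douglas in (x−5, y−5): tangency gives 0.25·p_y·(y−5) = 0.75·p_x·(x−5).
Substituting into the budget: x* = 5 + 0.25·(M − 5·p_x − 5·p_y)/p_x, and y* = 5 + 0.75·(…)/p_y.
Discretionary income = 76 − 5·1 − 5·12 = 11; y* = 5 + 0.75·11/12 = 5.6875.

y* = 5.6875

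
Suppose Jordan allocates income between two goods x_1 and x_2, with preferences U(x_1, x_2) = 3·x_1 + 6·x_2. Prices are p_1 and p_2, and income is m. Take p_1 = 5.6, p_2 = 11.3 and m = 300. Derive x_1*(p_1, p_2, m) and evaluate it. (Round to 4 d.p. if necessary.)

x_1* = 53.5714

Linear utility — the consumer picks whichever good has higher MU/price: 3/5.6 = 0.5357 vs 6/11.3 = 0.531.
x_1 gives more utility per dollar, so spend all income on x_1: x_1* = m/p_1, x_2* = 0.
Numerically: x_1* = 53.5714, x_2* = 0.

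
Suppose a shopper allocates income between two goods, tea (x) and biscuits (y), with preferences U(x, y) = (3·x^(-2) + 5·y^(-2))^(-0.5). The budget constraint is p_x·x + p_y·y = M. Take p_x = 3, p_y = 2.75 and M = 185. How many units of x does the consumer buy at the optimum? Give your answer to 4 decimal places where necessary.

MRS = MU_x/MU_y = (3/5)·(y/x)^(3). Set equal to p_x/p_y.
Hence y/x = ((5/3)·p_x/p_y)^(1/(3)), i.e. raised to the 1/3 power.
With the ratio pinned down, the budget gives x* = M/(p_x + p_y·(y/x)) and y* = (y/x)·x*.
Numerically y/x = 1.220522, so x* = 185/(3 + 2.75·1.220522) = 29.1044.

x* = 29.1044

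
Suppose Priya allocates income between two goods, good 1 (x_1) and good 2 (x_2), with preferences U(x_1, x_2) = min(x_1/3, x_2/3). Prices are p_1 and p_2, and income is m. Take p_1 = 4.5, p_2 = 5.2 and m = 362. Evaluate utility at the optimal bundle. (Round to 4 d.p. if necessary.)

With perfect complements, no substitution: consume in ratio x_1:x_2 = 3:3.
Budget: p_1·x_1 + p_2·x_1 = m, so (3·p_1 + 3·p_2)·x_1 = 3·m.
Demand: x_1*(p_1,p_2,m) = 3·m/(3·p_1 + 3·p_2), x_2* = 3·m/(3·p_1 + 3·p_2).
Here 3·4.5 + 3·5.2 = 29.1, giving x_1* = 37.3196 and x_2* = 37.3196.
Utility at the optimum: U(37.3196, 37.3196) = 12.4399.

V = 12.4399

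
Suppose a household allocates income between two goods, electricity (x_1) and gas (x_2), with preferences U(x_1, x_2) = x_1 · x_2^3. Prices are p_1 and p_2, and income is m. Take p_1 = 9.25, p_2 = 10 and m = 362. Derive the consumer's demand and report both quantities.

The MRS is (1/3)·x_2/x_1. Set MRS = p_1/p_2.
So p_2·x_2 = 3·p_1·x_1; combined with the budget, a share 0.25 of income goes to x_1.
Demand: x_1*(p_1,p_2,m) = 0.25·m/p_1 and x_2* = 0.75·m/p_2.
At p_1=9.25, p_2=10, m=362: x_1* = 0.25·362/9.25 = 9.7838, x_2* = 27.15.

x_1* = 9.7838, x_2* = 27.15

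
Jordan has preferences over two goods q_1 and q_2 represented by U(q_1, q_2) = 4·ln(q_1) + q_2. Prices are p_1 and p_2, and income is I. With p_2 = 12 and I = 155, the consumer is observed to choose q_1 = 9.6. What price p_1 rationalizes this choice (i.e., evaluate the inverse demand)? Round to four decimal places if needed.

p_1 = 5

MU_q_1 = 4/q_1, MU_q_2 = 1. Tangency: 4/q_1 = p_1/p_2.
So q_1*(p_1,p_2) = 4·p_2/p_1, independent of income; and q_2* = (I − 4·p_2)/p_2.
Set q_1* = 9.6 in the demand function and solve for p_1: p_1 = 5.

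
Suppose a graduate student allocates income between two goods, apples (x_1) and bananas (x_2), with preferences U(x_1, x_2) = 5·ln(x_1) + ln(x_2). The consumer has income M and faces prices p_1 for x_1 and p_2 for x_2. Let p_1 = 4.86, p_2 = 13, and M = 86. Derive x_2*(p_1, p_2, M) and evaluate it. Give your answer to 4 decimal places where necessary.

MU_x_1/MU_x_2 = (5·x_2)/(x_1); tangency sets this equal to p_1/p_2.
So 5·p_2·x_2 = p_1·x_1; combined with the budget, a share 5/6 of income goes to x_1.
Demand: x_1*(p_1,p_2,M) = 5/6·M/p_1 and x_2* = 1/6·M/p_2.
At p_1=4.86, p_2=13, M=86: x_2* = 1/6·86/13 = 1.1026.

x_2* = 1.1026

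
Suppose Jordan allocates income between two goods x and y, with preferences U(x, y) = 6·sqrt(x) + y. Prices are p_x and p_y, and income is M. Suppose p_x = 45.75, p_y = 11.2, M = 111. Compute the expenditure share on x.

share on x = 0.2223

MU_x = 3/√x, MU_y = 1. Tangency: 3/√x = p_x/p_y.
Solve: √x = 3·p_y/p_x, so x*(p_x,p_y) = (3·p_y/p_x)², and y* = (M − p_x·x*)/p_y.
Plugging in: x* = (3·11.2/45.75)² = 0.5394, y* = 7.7074.
Expenditure on x: 45.75·0.5394 = 24.6767; share = 0.2223.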